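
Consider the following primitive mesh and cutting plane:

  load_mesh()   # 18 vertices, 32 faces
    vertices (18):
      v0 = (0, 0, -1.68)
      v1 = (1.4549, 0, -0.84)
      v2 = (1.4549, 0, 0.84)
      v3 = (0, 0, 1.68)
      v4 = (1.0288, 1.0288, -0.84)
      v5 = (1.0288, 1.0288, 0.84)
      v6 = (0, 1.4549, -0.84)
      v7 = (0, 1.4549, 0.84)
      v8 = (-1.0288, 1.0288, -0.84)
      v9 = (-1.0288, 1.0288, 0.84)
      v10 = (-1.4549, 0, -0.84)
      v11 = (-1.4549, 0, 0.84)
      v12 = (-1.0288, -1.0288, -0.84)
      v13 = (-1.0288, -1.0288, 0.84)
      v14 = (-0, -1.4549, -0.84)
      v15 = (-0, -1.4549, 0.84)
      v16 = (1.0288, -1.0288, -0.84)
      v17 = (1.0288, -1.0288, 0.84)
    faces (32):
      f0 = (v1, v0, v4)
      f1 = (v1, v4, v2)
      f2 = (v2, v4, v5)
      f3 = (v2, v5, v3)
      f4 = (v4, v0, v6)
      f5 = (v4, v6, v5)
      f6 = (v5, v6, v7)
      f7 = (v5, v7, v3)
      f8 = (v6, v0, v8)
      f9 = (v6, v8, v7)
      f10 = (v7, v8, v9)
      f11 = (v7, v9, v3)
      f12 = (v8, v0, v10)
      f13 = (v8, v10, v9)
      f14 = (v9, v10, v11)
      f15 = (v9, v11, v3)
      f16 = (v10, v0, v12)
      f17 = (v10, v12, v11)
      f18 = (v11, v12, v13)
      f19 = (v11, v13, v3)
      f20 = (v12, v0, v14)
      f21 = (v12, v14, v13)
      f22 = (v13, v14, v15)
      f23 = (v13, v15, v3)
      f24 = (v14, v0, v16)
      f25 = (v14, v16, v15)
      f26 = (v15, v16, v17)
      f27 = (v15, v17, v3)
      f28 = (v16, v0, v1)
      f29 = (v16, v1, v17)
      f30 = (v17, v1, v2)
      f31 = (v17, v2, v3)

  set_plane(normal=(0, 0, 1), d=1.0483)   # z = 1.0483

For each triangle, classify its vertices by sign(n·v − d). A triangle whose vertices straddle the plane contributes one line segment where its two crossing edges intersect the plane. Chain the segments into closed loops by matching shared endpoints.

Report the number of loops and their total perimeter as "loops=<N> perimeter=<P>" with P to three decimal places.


Straddling triangles (8 of 32):
  (v2,v5,v3) [--+] → (0.773682, 0.773682, 1.0483)–(1.09412, 0, 1.0483)  len=0.8374
  (v5,v7,v3) [--+] → (0, 1.09412, 1.0483)–(0.773682, 0.773682, 1.0483)  len=0.8374
  (v7,v9,v3) [--+] → (-0.773682, 0.773682, 1.0483)–(0, 1.09412, 1.0483)  len=0.8374
  (v9,v11,v3) [--+] → (-1.09412, 0, 1.0483)–(-0.773682, 0.773682, 1.0483)  len=0.8374
  (v11,v13,v3) [--+] → (-0.773682, -0.773682, 1.0483)–(-1.09412, 0, 1.0483)  len=0.8374
  (v13,v15,v3) [--+] → (0, -1.09412, 1.0483)–(-0.773682, -0.773682, 1.0483)  len=0.8374
  (v15,v17,v3) [--+] → (0.773682, -0.773682, 1.0483)–(0, -1.09412, 1.0483)  len=0.8374
  (v17,v2,v3) [--+] → (1.09412, 0, 1.0483)–(0.773682, -0.773682, 1.0483)  len=0.8374

Chained into 1 loop(s):
  loop 1: 8 segments, perimeter = 6.6993
Total perimeter = 6.699

loops=1 perimeter=6.699


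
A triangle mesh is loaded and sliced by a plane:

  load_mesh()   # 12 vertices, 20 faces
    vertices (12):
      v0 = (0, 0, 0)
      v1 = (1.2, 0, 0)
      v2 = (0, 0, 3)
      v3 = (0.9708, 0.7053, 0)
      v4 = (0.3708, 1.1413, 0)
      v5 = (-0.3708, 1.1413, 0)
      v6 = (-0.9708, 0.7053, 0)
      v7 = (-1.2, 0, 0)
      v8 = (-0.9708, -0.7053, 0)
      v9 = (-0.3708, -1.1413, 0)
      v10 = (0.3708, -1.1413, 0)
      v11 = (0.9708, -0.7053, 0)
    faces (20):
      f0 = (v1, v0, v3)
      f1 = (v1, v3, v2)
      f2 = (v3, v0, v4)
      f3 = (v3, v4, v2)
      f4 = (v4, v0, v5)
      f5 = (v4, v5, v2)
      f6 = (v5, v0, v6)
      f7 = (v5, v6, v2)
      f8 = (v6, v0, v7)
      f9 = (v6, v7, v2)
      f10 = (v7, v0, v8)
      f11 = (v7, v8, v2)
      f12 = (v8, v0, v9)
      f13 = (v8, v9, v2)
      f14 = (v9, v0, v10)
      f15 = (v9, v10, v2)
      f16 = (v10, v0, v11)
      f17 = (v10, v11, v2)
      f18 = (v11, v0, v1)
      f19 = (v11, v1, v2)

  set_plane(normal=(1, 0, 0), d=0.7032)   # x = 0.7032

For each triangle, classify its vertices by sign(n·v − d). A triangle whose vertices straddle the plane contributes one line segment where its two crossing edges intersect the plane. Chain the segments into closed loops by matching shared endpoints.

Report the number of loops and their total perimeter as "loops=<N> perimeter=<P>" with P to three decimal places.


loops=1 perimeter=4.944

Straddling triangles (8 of 20):
  (v1,v0,v3) [+-+] → (0.7032, 0, 0)–(0.7032, 0.510885, 0)  len=0.5109
  (v1,v3,v2) [++-] → (0.7032, 0.510885, 0.826947)–(0.7032, 0, 1.242)  len=0.6582
  (v3,v0,v4) [+--] → (0.7032, 0.510885, 0)–(0.7032, 0.899756, 0)  len=0.3889
  (v3,v4,v2) [+--] → (0.7032, 0.899756, 0)–(0.7032, 0.510885, 0.826947)  len=0.9138
  (v10,v0,v11) [--+] → (0.7032, -0.510885, 0)–(0.7032, -0.899756, 0)  len=0.3889
  (v10,v11,v2) [-+-] → (0.7032, -0.899756, 0)–(0.7032, -0.510885, 0.826947)  len=0.9138
  (v11,v0,v1) [+-+] → (0.7032, -0.510885, 0)–(0.7032, 0, 0)  len=0.5109
  (v11,v1,v2) [++-] → (0.7032, 0, 1.242)–(0.7032, -0.510885, 0.826947)  len=0.6582

Chained into 1 loop(s):
  loop 1: 8 segments, perimeter = 4.9436
Total perimeter = 4.944


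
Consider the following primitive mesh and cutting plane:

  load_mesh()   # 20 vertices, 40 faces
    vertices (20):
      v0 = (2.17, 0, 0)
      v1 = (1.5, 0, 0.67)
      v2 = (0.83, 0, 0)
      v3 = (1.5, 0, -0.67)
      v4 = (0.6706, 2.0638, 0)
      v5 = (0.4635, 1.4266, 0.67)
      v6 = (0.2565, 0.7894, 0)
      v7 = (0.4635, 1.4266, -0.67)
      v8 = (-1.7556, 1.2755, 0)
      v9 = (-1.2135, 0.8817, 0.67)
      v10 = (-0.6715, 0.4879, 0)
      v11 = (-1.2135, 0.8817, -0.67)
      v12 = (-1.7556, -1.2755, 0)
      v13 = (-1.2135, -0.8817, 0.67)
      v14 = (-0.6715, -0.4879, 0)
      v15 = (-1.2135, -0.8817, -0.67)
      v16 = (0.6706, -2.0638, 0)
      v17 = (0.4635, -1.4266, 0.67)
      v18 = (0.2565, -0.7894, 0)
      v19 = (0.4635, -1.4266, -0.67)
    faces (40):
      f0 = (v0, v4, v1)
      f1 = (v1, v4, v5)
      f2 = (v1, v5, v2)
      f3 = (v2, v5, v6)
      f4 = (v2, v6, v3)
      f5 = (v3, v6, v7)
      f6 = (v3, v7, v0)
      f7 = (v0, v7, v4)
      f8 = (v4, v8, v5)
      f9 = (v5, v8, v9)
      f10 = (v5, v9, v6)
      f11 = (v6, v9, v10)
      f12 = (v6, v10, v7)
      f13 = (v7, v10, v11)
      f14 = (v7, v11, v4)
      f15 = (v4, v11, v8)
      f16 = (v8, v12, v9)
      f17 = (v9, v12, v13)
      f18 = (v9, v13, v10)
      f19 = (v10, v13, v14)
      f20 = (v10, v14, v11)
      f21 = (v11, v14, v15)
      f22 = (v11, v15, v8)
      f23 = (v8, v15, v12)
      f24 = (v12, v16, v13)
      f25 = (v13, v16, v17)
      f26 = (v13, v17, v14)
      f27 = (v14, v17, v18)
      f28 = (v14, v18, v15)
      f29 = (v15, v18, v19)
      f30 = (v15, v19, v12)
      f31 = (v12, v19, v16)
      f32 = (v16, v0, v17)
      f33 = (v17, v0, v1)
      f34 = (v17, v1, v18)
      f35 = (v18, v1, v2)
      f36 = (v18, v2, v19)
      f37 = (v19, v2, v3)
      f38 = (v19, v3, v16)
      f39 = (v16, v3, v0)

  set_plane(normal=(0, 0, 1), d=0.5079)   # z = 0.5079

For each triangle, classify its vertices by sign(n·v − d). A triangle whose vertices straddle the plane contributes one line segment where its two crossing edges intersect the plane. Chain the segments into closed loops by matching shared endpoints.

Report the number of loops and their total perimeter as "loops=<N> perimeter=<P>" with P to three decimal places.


Straddling triangles (20 of 40):
  (v0,v4,v1) [--+] → (1.29933, 0.499316, 0.5079)–(1.6621, 0, 0.5079)  len=0.6172
  (v1,v4,v5) [+-+] → (1.29933, 0.499316, 0.5079)–(0.513606, 1.58076, 0.5079)  len=1.3367
  (v1,v5,v2) [++-] → (0.552171, 1.08145, 0.5079)–(1.3379, 0, 0.5079)  len=1.3367
  (v2,v5,v6) [-+-] → (0.552171, 1.08145, 0.5079)–(0.413418, 1.27244, 0.5079)  len=0.2361
  (v4,v8,v5) [--+] → (-0.0733897, 1.39004, 0.5079)–(0.513606, 1.58076, 0.5079)  len=0.6172
  (v5,v8,v9) [+-+] → (-0.0733897, 1.39004, 0.5079)–(-1.34466, 0.976976, 0.5079)  len=1.3367
  (v5,v9,v6) [++-] → (-0.857848, 0.859369, 0.5079)–(0.413418, 1.27244, 0.5079)  len=1.3367
  (v6,v9,v10) [-+-] → (-0.857848, 0.859369, 0.5079)–(-1.08237, 0.786424, 0.5079)  len=0.2361
  (v8,v12,v9) [--+] → (-1.34466, 0.359786, 0.5079)–(-1.34466, 0.976976, 0.5079)  len=0.6172
  (v9,v12,v13) [+-+] → (-1.34466, 0.359786, 0.5079)–(-1.34466, -0.976976, 0.5079)  len=1.3368
  (v9,v13,v10) [++-] → (-1.08237, -0.550339, 0.5079)–(-1.08237, 0.786424, 0.5079)  len=1.3368
  (v10,v13,v14) [-+-] → (-1.08237, -0.550339, 0.5079)–(-1.08237, -0.786424, 0.5079)  len=0.2361
  (v12,v16,v13) [--+] → (-0.75766, -1.1677, 0.5079)–(-1.34466, -0.976976, 0.5079)  len=0.6172
  (v13,v16,v17) [+-+] → (-0.75766, -1.1677, 0.5079)–(0.513606, -1.58076, 0.5079)  len=1.3367
  (v13,v17,v14) [++-] → (0.188898, -1.19949, 0.5079)–(-1.08237, -0.786424, 0.5079)  len=1.3367
  (v14,v17,v18) [-+-] → (0.188898, -1.19949, 0.5079)–(0.413418, -1.27244, 0.5079)  len=0.2361
  (v16,v0,v17) [--+] → (0.876371, -1.08145, 0.5079)–(0.513606, -1.58076, 0.5079)  len=0.6172
  (v17,v0,v1) [+-+] → (0.876371, -1.08145, 0.5079)–(1.6621, 0, 0.5079)  len=1.3367
  (v17,v1,v18) [++-] → (1.19915, -0.190988, 0.5079)–(0.413418, -1.27244, 0.5079)  len=1.3367
  (v18,v1,v2) [-+-] → (1.19915, -0.190988, 0.5079)–(1.3379, 0, 0.5079)  len=0.2361

Chained into 2 loop(s):
  loop 1: 10 segments, perimeter = 9.7696
  loop 2: 10 segments, perimeter = 7.8640
Total perimeter = 17.634

loops=2 perimeter=17.634


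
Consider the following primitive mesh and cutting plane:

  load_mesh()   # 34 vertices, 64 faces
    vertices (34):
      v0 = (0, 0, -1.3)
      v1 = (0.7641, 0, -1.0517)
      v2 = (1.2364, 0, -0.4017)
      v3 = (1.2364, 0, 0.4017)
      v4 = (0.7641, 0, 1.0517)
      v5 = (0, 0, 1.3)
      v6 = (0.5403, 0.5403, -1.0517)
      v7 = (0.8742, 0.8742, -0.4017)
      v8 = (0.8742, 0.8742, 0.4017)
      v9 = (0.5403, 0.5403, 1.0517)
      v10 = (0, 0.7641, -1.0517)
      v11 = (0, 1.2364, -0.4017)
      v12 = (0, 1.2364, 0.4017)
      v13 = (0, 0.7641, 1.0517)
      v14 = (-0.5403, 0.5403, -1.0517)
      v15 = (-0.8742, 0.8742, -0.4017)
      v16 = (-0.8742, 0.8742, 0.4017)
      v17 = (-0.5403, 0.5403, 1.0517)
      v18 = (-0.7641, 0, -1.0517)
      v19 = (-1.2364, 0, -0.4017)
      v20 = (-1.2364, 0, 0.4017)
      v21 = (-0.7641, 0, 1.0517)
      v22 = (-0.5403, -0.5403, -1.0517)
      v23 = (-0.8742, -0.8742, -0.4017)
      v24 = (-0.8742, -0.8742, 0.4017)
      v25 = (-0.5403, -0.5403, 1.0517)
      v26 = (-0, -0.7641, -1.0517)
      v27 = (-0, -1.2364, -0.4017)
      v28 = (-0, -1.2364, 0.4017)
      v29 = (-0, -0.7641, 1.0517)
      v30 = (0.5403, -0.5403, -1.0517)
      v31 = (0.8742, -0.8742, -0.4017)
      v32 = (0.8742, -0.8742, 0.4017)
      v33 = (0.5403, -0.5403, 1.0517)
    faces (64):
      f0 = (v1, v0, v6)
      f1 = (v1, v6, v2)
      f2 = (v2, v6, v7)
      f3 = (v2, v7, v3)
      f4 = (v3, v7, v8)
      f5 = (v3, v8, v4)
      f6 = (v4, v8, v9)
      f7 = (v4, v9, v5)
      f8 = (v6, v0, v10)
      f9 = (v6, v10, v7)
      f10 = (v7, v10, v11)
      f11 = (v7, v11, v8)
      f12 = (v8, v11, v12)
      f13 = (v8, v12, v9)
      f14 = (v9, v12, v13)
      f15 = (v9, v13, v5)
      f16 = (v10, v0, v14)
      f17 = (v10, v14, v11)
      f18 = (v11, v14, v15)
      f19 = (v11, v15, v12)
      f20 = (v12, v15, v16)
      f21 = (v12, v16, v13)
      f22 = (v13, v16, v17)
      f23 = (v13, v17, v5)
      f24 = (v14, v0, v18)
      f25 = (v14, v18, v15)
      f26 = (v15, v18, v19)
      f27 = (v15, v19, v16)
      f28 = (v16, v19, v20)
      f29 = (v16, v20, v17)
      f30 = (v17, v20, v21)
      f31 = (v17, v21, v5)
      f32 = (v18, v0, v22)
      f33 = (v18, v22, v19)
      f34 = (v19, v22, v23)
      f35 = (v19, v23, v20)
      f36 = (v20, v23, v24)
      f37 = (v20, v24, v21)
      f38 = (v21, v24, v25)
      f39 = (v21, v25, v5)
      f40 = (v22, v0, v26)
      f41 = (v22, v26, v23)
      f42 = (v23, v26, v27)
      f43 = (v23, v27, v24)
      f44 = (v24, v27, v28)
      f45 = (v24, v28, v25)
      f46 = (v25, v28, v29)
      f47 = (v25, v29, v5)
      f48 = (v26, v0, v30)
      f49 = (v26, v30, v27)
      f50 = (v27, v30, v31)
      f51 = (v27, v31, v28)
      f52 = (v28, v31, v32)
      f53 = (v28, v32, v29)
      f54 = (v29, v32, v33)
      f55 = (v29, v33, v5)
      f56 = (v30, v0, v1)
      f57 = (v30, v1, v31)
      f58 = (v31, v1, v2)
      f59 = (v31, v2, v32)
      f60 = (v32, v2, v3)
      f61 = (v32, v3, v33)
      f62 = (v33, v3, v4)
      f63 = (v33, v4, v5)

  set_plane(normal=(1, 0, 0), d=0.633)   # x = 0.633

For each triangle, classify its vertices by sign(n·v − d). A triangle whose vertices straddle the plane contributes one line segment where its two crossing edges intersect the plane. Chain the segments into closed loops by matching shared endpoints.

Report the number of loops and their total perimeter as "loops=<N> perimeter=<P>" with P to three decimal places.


loops=1 perimeter=6.663

Straddling triangles (20 of 64):
  (v1,v0,v6) [+--] → (0.633, 0, -1.0943)–(0.633, 0.316503, -1.0517)  len=0.3194
  (v1,v6,v2) [+-+] → (0.633, 0.316503, -1.0517)–(0.633, 0.468348, -0.965139)  len=0.1748
  (v2,v6,v7) [+-+] → (0.633, 0.468348, -0.965139)–(0.633, 0.633, -0.871242)  len=0.1895
  (v4,v8,v9) [++-] → (0.633, 0.633, 0.871242)–(0.633, 0.316503, 1.0517)  len=0.3643
  (v4,v9,v5) [+--] → (0.633, 0.316503, 1.0517)–(0.633, 0, 1.0943)  len=0.3194
  (v6,v10,v7) [--+] → (0.633, 0.843822, -0.581041)–(0.633, 0.633, -0.871242)  len=0.3587
  (v7,v10,v11) [+--] → (0.633, 0.843822, -0.581041)–(0.633, 0.974134, -0.4017)  len=0.2217
  (v7,v11,v8) [+-+] → (0.633, 0.974134, -0.4017)–(0.633, 0.974134, 0.180034)  len=0.5817
  (v8,v11,v12) [+--] → (0.633, 0.974134, 0.180034)–(0.633, 0.974134, 0.4017)  len=0.2217
  (v8,v12,v9) [+--] → (0.633, 0.974134, 0.4017)–(0.633, 0.633, 0.871242)  len=0.5804
  (v27,v30,v31) [--+] → (0.633, -0.633, -0.871242)–(0.633, -0.974134, -0.4017)  len=0.5804
  (v27,v31,v28) [-+-] → (0.633, -0.974134, -0.4017)–(0.633, -0.974134, -0.180034)  len=0.2217
  (v28,v31,v32) [-++] → (0.633, -0.974134, -0.180034)–(0.633, -0.974134, 0.4017)  len=0.5817
  (v28,v32,v29) [-+-] → (0.633, -0.974134, 0.4017)–(0.633, -0.843822, 0.581041)  len=0.2217
  (v29,v32,v33) [-+-] → (0.633, -0.843822, 0.581041)–(0.633, -0.633, 0.871242)  len=0.3587
  (v30,v0,v1) [--+] → (0.633, 0, -1.0943)–(0.633, -0.316503, -1.0517)  len=0.3194
  (v30,v1,v31) [-++] → (0.633, -0.316503, -1.0517)–(0.633, -0.633, -0.871242)  len=0.3643
  (v32,v3,v33) [++-] → (0.633, -0.468348, 0.965139)–(0.633, -0.633, 0.871242)  len=0.1895
  (v33,v3,v4) [-++] → (0.633, -0.468348, 0.965139)–(0.633, -0.316503, 1.0517)  len=0.1748
  (v33,v4,v5) [-+-] → (0.633, -0.316503, 1.0517)–(0.633, 0, 1.0943)  len=0.3194

Chained into 1 loop(s):
  loop 1: 20 segments, perimeter = 6.6631
Total perimeter = 6.663


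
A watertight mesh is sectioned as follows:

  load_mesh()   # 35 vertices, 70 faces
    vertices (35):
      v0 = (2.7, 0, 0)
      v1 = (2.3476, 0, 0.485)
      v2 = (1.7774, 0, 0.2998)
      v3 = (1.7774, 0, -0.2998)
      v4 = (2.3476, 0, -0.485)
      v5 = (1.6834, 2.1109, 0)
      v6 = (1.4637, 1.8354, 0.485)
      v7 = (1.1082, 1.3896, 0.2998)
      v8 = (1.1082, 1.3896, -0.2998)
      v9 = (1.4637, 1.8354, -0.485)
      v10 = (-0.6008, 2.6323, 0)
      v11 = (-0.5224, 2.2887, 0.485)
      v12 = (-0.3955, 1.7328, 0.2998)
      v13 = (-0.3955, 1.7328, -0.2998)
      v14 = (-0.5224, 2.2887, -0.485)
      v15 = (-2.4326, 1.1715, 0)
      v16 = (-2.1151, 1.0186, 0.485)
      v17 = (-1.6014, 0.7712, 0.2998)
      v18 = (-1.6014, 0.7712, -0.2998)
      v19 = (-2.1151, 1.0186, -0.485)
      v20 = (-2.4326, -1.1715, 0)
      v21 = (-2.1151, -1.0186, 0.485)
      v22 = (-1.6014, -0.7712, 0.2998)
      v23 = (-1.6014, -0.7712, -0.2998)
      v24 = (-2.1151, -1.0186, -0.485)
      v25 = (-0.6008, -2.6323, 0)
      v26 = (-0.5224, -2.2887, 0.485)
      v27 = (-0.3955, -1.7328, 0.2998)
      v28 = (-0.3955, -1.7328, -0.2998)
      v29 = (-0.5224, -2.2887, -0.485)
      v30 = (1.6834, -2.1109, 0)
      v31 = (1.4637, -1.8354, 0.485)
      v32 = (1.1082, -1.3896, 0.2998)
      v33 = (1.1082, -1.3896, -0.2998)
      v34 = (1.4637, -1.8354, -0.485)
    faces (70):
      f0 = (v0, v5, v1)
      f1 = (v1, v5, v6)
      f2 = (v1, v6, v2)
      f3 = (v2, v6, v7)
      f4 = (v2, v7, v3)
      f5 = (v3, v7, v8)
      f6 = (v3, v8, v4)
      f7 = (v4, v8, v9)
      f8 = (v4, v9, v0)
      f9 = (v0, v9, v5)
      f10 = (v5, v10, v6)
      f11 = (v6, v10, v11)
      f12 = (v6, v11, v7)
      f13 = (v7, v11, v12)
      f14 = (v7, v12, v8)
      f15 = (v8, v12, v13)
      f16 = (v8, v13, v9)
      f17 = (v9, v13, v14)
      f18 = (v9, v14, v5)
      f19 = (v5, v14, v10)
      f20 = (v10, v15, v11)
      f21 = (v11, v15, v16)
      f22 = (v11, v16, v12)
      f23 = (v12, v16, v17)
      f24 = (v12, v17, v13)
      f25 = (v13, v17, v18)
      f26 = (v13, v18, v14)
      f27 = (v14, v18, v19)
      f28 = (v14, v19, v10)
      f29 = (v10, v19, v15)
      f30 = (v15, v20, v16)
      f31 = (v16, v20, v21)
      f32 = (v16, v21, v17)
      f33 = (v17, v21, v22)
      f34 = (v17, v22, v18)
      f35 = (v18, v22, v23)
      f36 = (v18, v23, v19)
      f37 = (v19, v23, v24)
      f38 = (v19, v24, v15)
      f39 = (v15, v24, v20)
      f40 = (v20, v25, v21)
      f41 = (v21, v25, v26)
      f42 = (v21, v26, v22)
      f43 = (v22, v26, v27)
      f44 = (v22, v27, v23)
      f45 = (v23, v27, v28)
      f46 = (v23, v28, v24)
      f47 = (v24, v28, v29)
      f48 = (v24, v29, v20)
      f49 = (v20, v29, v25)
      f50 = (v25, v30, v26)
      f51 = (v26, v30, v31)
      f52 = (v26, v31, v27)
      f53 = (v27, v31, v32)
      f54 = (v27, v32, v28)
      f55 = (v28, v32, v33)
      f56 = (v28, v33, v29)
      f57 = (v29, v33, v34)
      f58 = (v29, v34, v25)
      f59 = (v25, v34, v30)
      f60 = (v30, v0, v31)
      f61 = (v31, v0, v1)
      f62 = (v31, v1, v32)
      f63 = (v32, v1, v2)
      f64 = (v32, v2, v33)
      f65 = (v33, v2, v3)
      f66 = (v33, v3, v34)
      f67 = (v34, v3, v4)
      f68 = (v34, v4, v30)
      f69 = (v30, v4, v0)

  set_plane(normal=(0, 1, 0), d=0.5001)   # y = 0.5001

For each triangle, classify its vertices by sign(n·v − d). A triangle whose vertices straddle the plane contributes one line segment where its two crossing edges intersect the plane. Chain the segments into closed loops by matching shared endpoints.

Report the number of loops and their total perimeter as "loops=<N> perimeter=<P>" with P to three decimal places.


loops=2 perimeter=5.849

Straddling triangles (20 of 70):
  (v0,v5,v1) [-+-] → (2.45915, 0.5001, 0)–(2.19024, 0.5001, 0.370097)  len=0.4575
  (v1,v5,v6) [-++] → (2.19024, 0.5001, 0.370097)–(2.10676, 0.5001, 0.485)  len=0.1420
  (v1,v6,v2) [-+-] → (2.10676, 0.5001, 0.485)–(1.69192, 0.5001, 0.350262)  len=0.4362
  (v2,v6,v7) [-++] → (1.69192, 0.5001, 0.350262)–(1.53656, 0.5001, 0.2998)  len=0.1634
  (v2,v7,v3) [-+-] → (1.53656, 0.5001, 0.2998)–(1.53656, 0.5001, -0.0840113)  len=0.3838
  (v3,v7,v8) [-++] → (1.53656, 0.5001, -0.0840113)–(1.53656, 0.5001, -0.2998)  len=0.2158
  (v3,v8,v4) [-+-] → (1.53656, 0.5001, -0.2998)–(1.90156, 0.5001, -0.418349)  len=0.3838
  (v4,v8,v9) [-++] → (1.90156, 0.5001, -0.418349)–(2.10676, 0.5001, -0.485)  len=0.2158
  (v4,v9,v0) [-+-] → (2.10676, 0.5001, -0.485)–(2.36314, 0.5001, -0.13215)  len=0.4362
  (v0,v9,v5) [-++] → (2.36314, 0.5001, -0.13215)–(2.45915, 0.5001, 0)  len=0.1633
  (v15,v20,v16) [+-+] → (-2.4326, 0.5001, 0)–(-2.19027, 0.5001, 0.370178)  len=0.4424
  (v16,v20,v21) [+--] → (-2.19027, 0.5001, 0.370178)–(-2.1151, 0.5001, 0.485)  len=0.1372
  (v16,v21,v17) [+-+] → (-2.1151, 0.5001, 0.485)–(-1.67921, 0.5001, 0.327852)  len=0.4634
  (v17,v21,v22) [+--] → (-1.67921, 0.5001, 0.327852)–(-1.6014, 0.5001, 0.2998)  len=0.0827
  (v17,v22,v18) [+-+] → (-1.6014, 0.5001, 0.2998)–(-1.6014, 0.5001, -0.194411)  len=0.4942
  (v18,v22,v23) [+--] → (-1.6014, 0.5001, -0.194411)–(-1.6014, 0.5001, -0.2998)  len=0.1054
  (v18,v23,v19) [+-+] → (-1.6014, 0.5001, -0.2998)–(-1.96628, 0.5001, -0.431348)  len=0.3879
  (v19,v23,v24) [+--] → (-1.96628, 0.5001, -0.431348)–(-2.1151, 0.5001, -0.485)  len=0.1582
  (v19,v24,v15) [+-+] → (-2.1151, 0.5001, -0.485)–(-2.33527, 0.5001, -0.148682)  len=0.4020
  (v15,v24,v20) [+--] → (-2.33527, 0.5001, -0.148682)–(-2.4326, 0.5001, 0)  len=0.1777

Chained into 2 loop(s):
  loop 1: 10 segments, perimeter = 2.9976
  loop 2: 10 segments, perimeter = 2.8511
Total perimeter = 5.849


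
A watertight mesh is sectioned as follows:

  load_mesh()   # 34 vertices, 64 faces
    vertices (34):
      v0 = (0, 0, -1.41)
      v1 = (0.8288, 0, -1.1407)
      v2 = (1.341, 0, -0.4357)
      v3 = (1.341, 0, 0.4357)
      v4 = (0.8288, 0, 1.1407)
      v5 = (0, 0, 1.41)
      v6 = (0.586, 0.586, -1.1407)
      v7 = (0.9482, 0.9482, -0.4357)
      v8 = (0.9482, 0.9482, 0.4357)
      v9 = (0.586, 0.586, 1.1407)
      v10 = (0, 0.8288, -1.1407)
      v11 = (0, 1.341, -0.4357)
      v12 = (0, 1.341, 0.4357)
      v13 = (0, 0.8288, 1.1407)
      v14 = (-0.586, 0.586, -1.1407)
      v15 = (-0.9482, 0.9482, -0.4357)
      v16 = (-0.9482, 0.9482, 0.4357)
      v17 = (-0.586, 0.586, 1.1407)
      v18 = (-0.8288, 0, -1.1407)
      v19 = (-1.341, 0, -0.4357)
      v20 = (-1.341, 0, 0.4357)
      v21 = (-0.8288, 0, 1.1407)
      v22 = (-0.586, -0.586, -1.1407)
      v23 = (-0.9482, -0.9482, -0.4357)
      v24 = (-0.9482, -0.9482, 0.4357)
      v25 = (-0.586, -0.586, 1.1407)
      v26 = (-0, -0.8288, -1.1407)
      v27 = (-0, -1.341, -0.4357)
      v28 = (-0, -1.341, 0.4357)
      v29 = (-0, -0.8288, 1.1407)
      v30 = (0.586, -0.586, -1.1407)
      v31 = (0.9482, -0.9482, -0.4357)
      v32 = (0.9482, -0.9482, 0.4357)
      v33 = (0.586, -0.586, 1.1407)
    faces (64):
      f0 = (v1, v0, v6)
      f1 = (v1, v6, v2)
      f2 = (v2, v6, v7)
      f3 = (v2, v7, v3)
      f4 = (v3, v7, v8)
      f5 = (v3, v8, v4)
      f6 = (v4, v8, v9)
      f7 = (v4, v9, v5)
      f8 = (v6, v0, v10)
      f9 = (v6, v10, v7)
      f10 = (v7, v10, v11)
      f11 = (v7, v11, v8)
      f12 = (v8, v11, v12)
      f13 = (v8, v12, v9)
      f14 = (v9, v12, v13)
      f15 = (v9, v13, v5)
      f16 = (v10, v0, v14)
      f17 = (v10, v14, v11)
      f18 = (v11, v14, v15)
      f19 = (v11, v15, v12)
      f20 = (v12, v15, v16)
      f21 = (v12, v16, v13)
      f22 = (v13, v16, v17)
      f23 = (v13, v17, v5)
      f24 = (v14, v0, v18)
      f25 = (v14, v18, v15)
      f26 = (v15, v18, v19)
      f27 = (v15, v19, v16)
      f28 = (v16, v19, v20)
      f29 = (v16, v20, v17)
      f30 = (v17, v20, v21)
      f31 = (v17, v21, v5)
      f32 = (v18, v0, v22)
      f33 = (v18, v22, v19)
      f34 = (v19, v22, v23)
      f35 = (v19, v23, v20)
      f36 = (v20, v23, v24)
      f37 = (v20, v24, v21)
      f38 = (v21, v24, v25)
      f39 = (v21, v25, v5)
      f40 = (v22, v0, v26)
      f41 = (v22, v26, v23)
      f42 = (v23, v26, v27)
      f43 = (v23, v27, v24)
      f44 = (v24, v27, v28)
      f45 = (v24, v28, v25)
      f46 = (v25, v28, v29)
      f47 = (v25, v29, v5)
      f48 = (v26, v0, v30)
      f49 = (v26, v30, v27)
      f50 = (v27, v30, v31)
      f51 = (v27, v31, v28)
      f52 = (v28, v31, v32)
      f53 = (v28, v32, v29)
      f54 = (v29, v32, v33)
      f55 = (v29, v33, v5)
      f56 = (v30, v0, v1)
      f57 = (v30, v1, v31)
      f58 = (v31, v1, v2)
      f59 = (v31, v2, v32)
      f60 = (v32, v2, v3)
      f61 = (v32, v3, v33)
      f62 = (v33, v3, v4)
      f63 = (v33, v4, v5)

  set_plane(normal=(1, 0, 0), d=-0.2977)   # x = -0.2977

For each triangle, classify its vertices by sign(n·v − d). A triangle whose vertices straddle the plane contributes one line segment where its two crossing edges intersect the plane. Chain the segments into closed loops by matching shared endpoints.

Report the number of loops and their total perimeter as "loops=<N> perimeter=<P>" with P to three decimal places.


Straddling triangles (20 of 64):
  (v10,v0,v14) [++-] → (-0.2977, 0.2977, -1.27319)–(-0.2977, 0.705453, -1.1407)  len=0.4287
  (v10,v14,v11) [+-+] → (-0.2977, 0.705453, -1.1407)–(-0.2977, 0.957445, -0.793854)  len=0.4287
  (v11,v14,v15) [+--] → (-0.2977, 0.957445, -0.793854)–(-0.2977, 1.21768, -0.4357)  len=0.4427
  (v11,v15,v12) [+-+] → (-0.2977, 1.21768, -0.4357)–(-0.2977, 1.21768, 0.162112)  len=0.5978
  (v12,v15,v16) [+--] → (-0.2977, 1.21768, 0.162112)–(-0.2977, 1.21768, 0.4357)  len=0.2736
  (v12,v16,v13) [+-+] → (-0.2977, 1.21768, 0.4357)–(-0.2977, 0.866287, 0.919356)  len=0.5978
  (v13,v16,v17) [+--] → (-0.2977, 0.866287, 0.919356)–(-0.2977, 0.705453, 1.1407)  len=0.2736
  (v13,v17,v5) [+-+] → (-0.2977, 0.705453, 1.1407)–(-0.2977, 0.2977, 1.27319)  len=0.4287
  (v14,v0,v18) [-+-] → (-0.2977, 0.2977, -1.27319)–(-0.2977, 0, -1.31327)  len=0.3004
  (v17,v21,v5) [--+] → (-0.2977, 0, 1.31327)–(-0.2977, 0.2977, 1.27319)  len=0.3004
  (v18,v0,v22) [-+-] → (-0.2977, 0, -1.31327)–(-0.2977, -0.2977, -1.27319)  len=0.3004
  (v21,v25,v5) [--+] → (-0.2977, -0.2977, 1.27319)–(-0.2977, 0, 1.31327)  len=0.3004
  (v22,v0,v26) [-++] → (-0.2977, -0.2977, -1.27319)–(-0.2977, -0.705453, -1.1407)  len=0.4287
  (v22,v26,v23) [-+-] → (-0.2977, -0.705453, -1.1407)–(-0.2977, -0.866287, -0.919356)  len=0.2736
  (v23,v26,v27) [-++] → (-0.2977, -0.866287, -0.919356)–(-0.2977, -1.21768, -0.4357)  len=0.5978
  (v23,v27,v24) [-+-] → (-0.2977, -1.21768, -0.4357)–(-0.2977, -1.21768, -0.162112)  len=0.2736
  (v24,v27,v28) [-++] → (-0.2977, -1.21768, -0.162112)–(-0.2977, -1.21768, 0.4357)  len=0.5978
  (v24,v28,v25) [-+-] → (-0.2977, -1.21768, 0.4357)–(-0.2977, -0.957445, 0.793854)  len=0.4427
  (v25,v28,v29) [-++] → (-0.2977, -0.957445, 0.793854)–(-0.2977, -0.705453, 1.1407)  len=0.4287
  (v25,v29,v5) [-++] → (-0.2977, -0.705453, 1.1407)–(-0.2977, -0.2977, 1.27319)  len=0.4287

Chained into 1 loop(s):
  loop 1: 20 segments, perimeter = 8.1450
Total perimeter = 8.145

loops=1 perimeter=8.145


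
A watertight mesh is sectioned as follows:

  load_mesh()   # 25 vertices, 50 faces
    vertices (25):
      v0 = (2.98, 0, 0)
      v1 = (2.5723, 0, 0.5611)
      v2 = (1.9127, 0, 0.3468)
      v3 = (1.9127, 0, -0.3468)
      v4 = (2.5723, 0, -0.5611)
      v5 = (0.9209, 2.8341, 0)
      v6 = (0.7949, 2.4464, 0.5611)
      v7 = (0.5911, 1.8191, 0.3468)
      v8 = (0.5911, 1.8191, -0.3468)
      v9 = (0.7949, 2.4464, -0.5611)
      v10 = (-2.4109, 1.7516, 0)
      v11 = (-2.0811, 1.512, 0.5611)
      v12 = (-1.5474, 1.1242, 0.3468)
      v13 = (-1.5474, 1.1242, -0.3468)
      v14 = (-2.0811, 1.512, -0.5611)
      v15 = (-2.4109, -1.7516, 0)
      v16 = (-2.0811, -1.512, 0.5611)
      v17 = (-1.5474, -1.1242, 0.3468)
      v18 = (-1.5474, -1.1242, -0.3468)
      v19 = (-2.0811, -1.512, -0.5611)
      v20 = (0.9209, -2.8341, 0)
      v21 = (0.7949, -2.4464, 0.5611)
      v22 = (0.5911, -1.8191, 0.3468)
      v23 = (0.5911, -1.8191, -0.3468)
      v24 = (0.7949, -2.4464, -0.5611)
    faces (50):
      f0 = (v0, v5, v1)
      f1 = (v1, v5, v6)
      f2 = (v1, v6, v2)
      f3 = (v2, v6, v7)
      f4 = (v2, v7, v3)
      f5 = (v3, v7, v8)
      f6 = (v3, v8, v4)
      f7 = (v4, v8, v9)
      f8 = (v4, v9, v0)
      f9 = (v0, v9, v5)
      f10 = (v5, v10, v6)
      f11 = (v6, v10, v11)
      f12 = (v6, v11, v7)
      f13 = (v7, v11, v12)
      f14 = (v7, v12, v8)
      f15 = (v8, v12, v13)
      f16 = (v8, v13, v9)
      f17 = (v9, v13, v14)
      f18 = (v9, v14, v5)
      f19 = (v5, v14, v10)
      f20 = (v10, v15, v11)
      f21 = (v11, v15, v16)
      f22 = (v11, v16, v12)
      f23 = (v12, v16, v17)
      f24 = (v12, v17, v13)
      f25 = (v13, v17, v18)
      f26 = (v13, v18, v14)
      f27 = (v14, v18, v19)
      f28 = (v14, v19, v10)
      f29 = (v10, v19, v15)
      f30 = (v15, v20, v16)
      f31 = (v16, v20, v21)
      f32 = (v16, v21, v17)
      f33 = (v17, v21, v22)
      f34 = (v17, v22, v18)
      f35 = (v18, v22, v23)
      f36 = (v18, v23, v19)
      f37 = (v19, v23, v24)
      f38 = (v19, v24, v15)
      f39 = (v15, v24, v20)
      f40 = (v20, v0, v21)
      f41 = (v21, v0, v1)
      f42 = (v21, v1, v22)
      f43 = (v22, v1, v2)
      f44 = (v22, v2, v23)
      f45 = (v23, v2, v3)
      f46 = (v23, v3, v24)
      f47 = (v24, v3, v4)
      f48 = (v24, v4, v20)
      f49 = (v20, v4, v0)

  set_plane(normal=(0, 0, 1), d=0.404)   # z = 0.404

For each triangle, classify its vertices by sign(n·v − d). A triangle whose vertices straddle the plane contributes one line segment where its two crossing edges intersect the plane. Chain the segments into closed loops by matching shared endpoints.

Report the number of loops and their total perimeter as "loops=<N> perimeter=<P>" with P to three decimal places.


Straddling triangles (20 of 50):
  (v0,v5,v1) [--+] → (2.10993, 0.793508, 0.404)–(2.68645, 0, 0.404)  len=0.9808
  (v1,v5,v6) [+-+] → (2.10993, 0.793508, 0.404)–(0.830178, 2.55495, 0.404)  len=2.1773
  (v1,v6,v2) [++-] → (1.61434, 0.652982, 0.404)–(2.08876, 0, 0.404)  len=0.8071
  (v2,v6,v7) [-+-] → (1.61434, 0.652982, 0.404)–(0.645497, 1.98654, 0.404)  len=1.6483
  (v5,v10,v6) [--+] → (-0.102678, 2.25187, 0.404)–(0.830178, 2.55495, 0.404)  len=0.9809
  (v6,v10,v11) [+-+] → (-0.102678, 2.25187, 0.404)–(-2.17344, 1.57908, 0.404)  len=2.1773
  (v6,v11,v7) [++-] → (-0.122152, 1.73713, 0.404)–(0.645497, 1.98654, 0.404)  len=0.8071
  (v7,v11,v12) [-+-] → (-0.122152, 1.73713, 0.404)–(-1.68985, 1.22771, 0.404)  len=1.6484
  (v10,v15,v11) [--+] → (-2.17344, 0.598239, 0.404)–(-2.17344, 1.57908, 0.404)  len=0.9808
  (v11,v15,v16) [+-+] → (-2.17344, 0.598239, 0.404)–(-2.17344, -1.57908, 0.404)  len=2.1773
  (v11,v16,v12) [++-] → (-1.68985, 0.420557, 0.404)–(-1.68985, 1.22771, 0.404)  len=0.8072
  (v12,v16,v17) [-+-] → (-1.68985, 0.420557, 0.404)–(-1.68985, -1.22771, 0.404)  len=1.6483
  (v15,v20,v16) [--+] → (-1.24058, -1.88217, 0.404)–(-2.17344, -1.57908, 0.404)  len=0.9809
  (v16,v20,v21) [+-+] → (-1.24058, -1.88217, 0.404)–(0.830178, -2.55495, 0.404)  len=2.1773
  (v16,v21,v17) [++-] → (-0.922204, -1.47712, 0.404)–(-1.68985, -1.22771, 0.404)  len=0.8071
  (v17,v21,v22) [-+-] → (-0.922204, -1.47712, 0.404)–(0.645497, -1.98654, 0.404)  len=1.6484
  (v20,v0,v21) [--+] → (1.4067, -1.76144, 0.404)–(0.830178, -2.55495, 0.404)  len=0.9808
  (v21,v0,v1) [+-+] → (1.4067, -1.76144, 0.404)–(2.68645, 0, 0.404)  len=2.1773
  (v21,v1,v22) [++-] → (1.11991, -1.33355, 0.404)–(0.645497, -1.98654, 0.404)  len=0.8071
  (v22,v1,v2) [-+-] → (1.11991, -1.33355, 0.404)–(2.08876, 0, 0.404)  len=1.6483

Chained into 2 loop(s):
  loop 1: 10 segments, perimeter = 15.7907
  loop 2: 10 segments, perimeter = 12.2774
Total perimeter = 28.068

loops=2 perimeter=28.068


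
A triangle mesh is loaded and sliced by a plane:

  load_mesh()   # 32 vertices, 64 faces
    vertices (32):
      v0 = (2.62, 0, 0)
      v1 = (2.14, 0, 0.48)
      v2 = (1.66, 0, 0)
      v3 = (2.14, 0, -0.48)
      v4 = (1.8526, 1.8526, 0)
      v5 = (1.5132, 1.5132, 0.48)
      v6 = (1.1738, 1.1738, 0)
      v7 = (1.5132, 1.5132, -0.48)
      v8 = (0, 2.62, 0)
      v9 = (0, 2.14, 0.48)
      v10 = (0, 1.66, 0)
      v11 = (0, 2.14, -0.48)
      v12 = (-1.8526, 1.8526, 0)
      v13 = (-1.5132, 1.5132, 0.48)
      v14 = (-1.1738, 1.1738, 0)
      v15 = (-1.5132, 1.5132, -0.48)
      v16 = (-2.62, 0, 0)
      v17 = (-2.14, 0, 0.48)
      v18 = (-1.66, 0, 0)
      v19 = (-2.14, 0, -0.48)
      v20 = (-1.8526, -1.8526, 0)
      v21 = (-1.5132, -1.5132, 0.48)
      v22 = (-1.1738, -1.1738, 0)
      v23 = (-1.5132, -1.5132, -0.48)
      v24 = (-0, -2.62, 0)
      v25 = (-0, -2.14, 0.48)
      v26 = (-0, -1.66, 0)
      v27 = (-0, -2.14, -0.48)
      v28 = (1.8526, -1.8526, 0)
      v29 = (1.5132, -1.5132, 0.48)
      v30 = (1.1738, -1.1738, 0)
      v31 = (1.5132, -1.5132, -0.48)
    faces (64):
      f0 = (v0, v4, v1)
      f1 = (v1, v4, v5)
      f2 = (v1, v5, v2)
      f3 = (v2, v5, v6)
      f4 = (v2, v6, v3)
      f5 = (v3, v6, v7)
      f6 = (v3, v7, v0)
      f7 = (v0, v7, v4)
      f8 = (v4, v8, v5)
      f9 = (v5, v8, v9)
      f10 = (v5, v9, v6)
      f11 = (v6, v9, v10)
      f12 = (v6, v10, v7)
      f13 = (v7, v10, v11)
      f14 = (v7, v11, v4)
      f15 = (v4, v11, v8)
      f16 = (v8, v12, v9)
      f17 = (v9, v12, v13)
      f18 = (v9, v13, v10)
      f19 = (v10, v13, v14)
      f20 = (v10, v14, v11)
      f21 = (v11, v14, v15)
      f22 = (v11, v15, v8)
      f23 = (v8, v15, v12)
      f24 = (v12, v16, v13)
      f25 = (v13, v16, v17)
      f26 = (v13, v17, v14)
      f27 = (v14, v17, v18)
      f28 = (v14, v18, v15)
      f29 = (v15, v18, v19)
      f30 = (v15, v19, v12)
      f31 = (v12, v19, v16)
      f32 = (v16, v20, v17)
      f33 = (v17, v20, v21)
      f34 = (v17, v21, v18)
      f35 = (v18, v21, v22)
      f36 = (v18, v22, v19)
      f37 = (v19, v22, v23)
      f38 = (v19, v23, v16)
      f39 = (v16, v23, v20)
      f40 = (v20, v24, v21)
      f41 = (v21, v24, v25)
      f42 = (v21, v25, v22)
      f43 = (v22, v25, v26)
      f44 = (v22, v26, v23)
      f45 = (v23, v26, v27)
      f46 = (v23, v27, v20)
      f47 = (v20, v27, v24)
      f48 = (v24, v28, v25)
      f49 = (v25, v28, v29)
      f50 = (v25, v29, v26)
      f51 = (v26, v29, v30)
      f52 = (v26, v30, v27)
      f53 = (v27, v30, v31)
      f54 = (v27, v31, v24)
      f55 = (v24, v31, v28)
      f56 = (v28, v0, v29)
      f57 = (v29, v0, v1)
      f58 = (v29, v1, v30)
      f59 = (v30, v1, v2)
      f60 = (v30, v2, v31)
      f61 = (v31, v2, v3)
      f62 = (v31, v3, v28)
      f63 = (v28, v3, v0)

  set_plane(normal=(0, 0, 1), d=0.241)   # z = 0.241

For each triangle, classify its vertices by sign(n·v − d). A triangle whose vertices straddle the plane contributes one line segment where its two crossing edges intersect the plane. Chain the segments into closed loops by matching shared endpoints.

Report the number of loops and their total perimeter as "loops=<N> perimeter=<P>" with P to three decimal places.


loops=2 perimeter=26.206

Straddling triangles (32 of 64):
  (v0,v4,v1) [--+] → (1.9969, 0.92244, 0.241)–(2.379, 0, 0.241)  len=0.9984
  (v1,v4,v5) [+-+] → (1.9969, 0.92244, 0.241)–(1.68219, 1.68219, 0.241)  len=0.8224
  (v1,v5,v2) [++-] → (1.58629, 0.759753, 0.241)–(1.901, 0, 0.241)  len=0.8224
  (v2,v5,v6) [-+-] → (1.58629, 0.759753, 0.241)–(1.34421, 1.34421, 0.241)  len=0.6326
  (v4,v8,v5) [--+] → (0.759753, 2.06429, 0.241)–(1.68219, 1.68219, 0.241)  len=0.9984
  (v5,v8,v9) [+-+] → (0.759753, 2.06429, 0.241)–(0, 2.379, 0.241)  len=0.8224
  (v5,v9,v6) [++-] → (0.584455, 1.65891, 0.241)–(1.34421, 1.34421, 0.241)  len=0.8224
  (v6,v9,v10) [-+-] → (0.584455, 1.65891, 0.241)–(0, 1.901, 0.241)  len=0.6326
  (v8,v12,v9) [--+] → (-0.92244, 1.9969, 0.241)–(0, 2.379, 0.241)  len=0.9984
  (v9,v12,v13) [+-+] → (-0.92244, 1.9969, 0.241)–(-1.68219, 1.68219, 0.241)  len=0.8224
  (v9,v13,v10) [++-] → (-0.759753, 1.58629, 0.241)–(0, 1.901, 0.241)  len=0.8224
  (v10,v13,v14) [-+-] → (-0.759753, 1.58629, 0.241)–(-1.34421, 1.34421, 0.241)  len=0.6326
  (v12,v16,v13) [--+] → (-2.06429, 0.759753, 0.241)–(-1.68219, 1.68219, 0.241)  len=0.9984
  (v13,v16,v17) [+-+] → (-2.06429, 0.759753, 0.241)–(-2.379, 0, 0.241)  len=0.8224
  (v13,v17,v14) [++-] → (-1.65891, 0.584455, 0.241)–(-1.34421, 1.34421, 0.241)  len=0.8224
  (v14,v17,v18) [-+-] → (-1.65891, 0.584455, 0.241)–(-1.901, 0, 0.241)  len=0.6326
  (v16,v20,v17) [--+] → (-1.9969, -0.92244, 0.241)–(-2.379, 0, 0.241)  len=0.9984
  (v17,v20,v21) [+-+] → (-1.9969, -0.92244, 0.241)–(-1.68219, -1.68219, 0.241)  len=0.8224
  (v17,v21,v18) [++-] → (-1.58629, -0.759753, 0.241)–(-1.901, 0, 0.241)  len=0.8224
  (v18,v21,v22) [-+-] → (-1.58629, -0.759753, 0.241)–(-1.34421, -1.34421, 0.241)  len=0.6326
  (v20,v24,v21) [--+] → (-0.759753, -2.06429, 0.241)–(-1.68219, -1.68219, 0.241)  len=0.9984
  (v21,v24,v25) [+-+] → (-0.759753, -2.06429, 0.241)–(0, -2.379, 0.241)  len=0.8224
  (v21,v25,v22) [++-] → (-0.584455, -1.65891, 0.241)–(-1.34421, -1.34421, 0.241)  len=0.8224
  (v22,v25,v26) [-+-] → (-0.584455, -1.65891, 0.241)–(0, -1.901, 0.241)  len=0.6326
  (v24,v28,v25) [--+] → (0.92244, -1.9969, 0.241)–(0, -2.379, 0.241)  len=0.9984
  (v25,v28,v29) [+-+] → (0.92244, -1.9969, 0.241)–(1.68219, -1.68219, 0.241)  len=0.8224
  (v25,v29,v26) [++-] → (0.759753, -1.58629, 0.241)–(0, -1.901, 0.241)  len=0.8224
  (v26,v29,v30) [-+-] → (0.759753, -1.58629, 0.241)–(1.34421, -1.34421, 0.241)  len=0.6326
  (v28,v0,v29) [--+] → (2.06429, -0.759753, 0.241)–(1.68219, -1.68219, 0.241)  len=0.9984
  (v29,v0,v1) [+-+] → (2.06429, -0.759753, 0.241)–(2.379, 0, 0.241)  len=0.8224
  (v29,v1,v30) [++-] → (1.65891, -0.584455, 0.241)–(1.34421, -1.34421, 0.241)  len=0.8224
  (v30,v1,v2) [-+-] → (1.65891, -0.584455, 0.241)–(1.901, 0, 0.241)  len=0.6326

Chained into 2 loop(s):
  loop 1: 16 segments, perimeter = 14.5664
  loop 2: 16 segments, perimeter = 11.6397
Total perimeter = 26.206


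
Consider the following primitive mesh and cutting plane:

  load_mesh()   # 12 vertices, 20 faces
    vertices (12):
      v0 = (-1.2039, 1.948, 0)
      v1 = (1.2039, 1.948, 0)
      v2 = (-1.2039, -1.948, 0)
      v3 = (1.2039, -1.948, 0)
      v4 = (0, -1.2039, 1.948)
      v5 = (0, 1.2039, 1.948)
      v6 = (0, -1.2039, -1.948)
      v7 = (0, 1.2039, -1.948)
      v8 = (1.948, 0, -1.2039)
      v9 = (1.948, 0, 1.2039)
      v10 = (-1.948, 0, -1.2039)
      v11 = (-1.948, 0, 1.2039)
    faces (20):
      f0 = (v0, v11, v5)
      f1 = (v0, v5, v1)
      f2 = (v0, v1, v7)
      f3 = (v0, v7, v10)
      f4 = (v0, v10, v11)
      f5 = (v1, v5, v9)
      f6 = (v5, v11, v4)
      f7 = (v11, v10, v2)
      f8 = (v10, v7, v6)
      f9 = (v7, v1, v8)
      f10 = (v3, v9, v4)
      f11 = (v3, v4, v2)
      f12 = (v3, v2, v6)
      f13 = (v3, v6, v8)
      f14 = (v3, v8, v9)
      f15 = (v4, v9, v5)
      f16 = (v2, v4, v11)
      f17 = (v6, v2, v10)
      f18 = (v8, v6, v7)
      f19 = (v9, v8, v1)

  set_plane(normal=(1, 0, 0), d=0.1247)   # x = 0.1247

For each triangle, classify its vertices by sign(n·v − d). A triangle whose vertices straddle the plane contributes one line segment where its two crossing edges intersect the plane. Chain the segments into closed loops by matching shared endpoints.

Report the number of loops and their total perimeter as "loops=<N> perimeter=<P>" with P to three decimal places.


Straddling triangles (10 of 20):
  (v0,v5,v1) [--+] → (0.1247, 1.28097, 1.74623)–(0.1247, 1.948, 0)  len=1.8693
  (v0,v1,v7) [-+-] → (0.1247, 1.948, 0)–(0.1247, 1.28097, -1.74623)  len=1.8693
  (v1,v5,v9) [+-+] → (0.1247, 1.28097, 1.74623)–(0.1247, 1.12683, 1.90037)  len=0.2180
  (v7,v1,v8) [-++] → (0.1247, 1.28097, -1.74623)–(0.1247, 1.12683, -1.90037)  len=0.2180
  (v3,v9,v4) [++-] → (0.1247, -1.12683, 1.90037)–(0.1247, -1.28097, 1.74623)  len=0.2180
  (v3,v4,v2) [+--] → (0.1247, -1.28097, 1.74623)–(0.1247, -1.948, 0)  len=1.8693
  (v3,v2,v6) [+--] → (0.1247, -1.948, 0)–(0.1247, -1.28097, -1.74623)  len=1.8693
  (v3,v6,v8) [+-+] → (0.1247, -1.28097, -1.74623)–(0.1247, -1.12683, -1.90037)  len=0.2180
  (v4,v9,v5) [-+-] → (0.1247, -1.12683, 1.90037)–(0.1247, 1.12683, 1.90037)  len=2.2537
  (v8,v6,v7) [+--] → (0.1247, -1.12683, -1.90037)–(0.1247, 1.12683, -1.90037)  len=2.2537

Chained into 1 loop(s):
  loop 1: 10 segments, perimeter = 12.8564
Total perimeter = 12.856

loops=1 perimeter=12.856


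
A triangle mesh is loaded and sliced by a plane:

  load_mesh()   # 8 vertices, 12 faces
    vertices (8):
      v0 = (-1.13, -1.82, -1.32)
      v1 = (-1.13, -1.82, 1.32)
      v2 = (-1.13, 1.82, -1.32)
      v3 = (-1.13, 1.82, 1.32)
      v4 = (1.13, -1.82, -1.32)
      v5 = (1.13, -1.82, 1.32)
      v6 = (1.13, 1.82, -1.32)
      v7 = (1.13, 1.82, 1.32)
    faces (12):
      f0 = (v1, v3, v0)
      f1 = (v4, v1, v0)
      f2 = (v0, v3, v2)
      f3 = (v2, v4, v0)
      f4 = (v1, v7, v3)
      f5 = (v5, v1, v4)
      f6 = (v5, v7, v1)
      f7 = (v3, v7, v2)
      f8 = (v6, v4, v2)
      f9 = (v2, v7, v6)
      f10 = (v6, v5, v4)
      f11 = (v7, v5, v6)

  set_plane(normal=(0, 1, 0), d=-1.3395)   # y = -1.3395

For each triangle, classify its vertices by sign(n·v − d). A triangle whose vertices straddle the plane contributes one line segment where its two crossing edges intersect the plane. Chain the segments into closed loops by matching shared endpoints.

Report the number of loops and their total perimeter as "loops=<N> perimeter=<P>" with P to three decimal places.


loops=1 perimeter=9.800

Straddling triangles (8 of 12):
  (v1,v3,v0) [-+-] → (-1.13, -1.3395, 1.32)–(-1.13, -1.3395, -0.971505)  len=2.2915
  (v0,v3,v2) [-++] → (-1.13, -1.3395, -0.971505)–(-1.13, -1.3395, -1.32)  len=0.3485
  (v2,v4,v0) [+--] → (0.831668, -1.3395, -1.32)–(-1.13, -1.3395, -1.32)  len=1.9617
  (v1,v7,v3) [-++] → (-0.831668, -1.3395, 1.32)–(-1.13, -1.3395, 1.32)  len=0.2983
  (v5,v7,v1) [-+-] → (1.13, -1.3395, 1.32)–(-0.831668, -1.3395, 1.32)  len=1.9617
  (v6,v4,v2) [+-+] → (1.13, -1.3395, -1.32)–(0.831668, -1.3395, -1.32)  len=0.2983
  (v6,v5,v4) [+--] → (1.13, -1.3395, 0.971505)–(1.13, -1.3395, -1.32)  len=2.2915
  (v7,v5,v6) [+-+] → (1.13, -1.3395, 1.32)–(1.13, -1.3395, 0.971505)  len=0.3485

Chained into 1 loop(s):
  loop 1: 8 segments, perimeter = 9.8000
Total perimeter = 9.800
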